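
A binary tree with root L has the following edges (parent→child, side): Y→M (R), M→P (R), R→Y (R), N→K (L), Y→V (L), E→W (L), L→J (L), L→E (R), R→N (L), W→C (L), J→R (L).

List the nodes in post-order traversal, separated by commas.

K, N, V, P, M, Y, R, J, C, W, E, L

Post-order visits the left subtree, then the right subtree, then the node.
At L: go left to J.
  At J: go left to R.
    At R: go left to N.
      At N: go left to K.
        K is a leaf — visit K.
      At N: no right child.
      Visit N.
    At R: go right to Y.
      At Y: go left to V.
        V is a leaf — visit V.
      At Y: go right to M.
        At M: no left child.
        At M: go right to P.
          P is a leaf — visit P.
        Visit M.
      Visit Y.
    Visit R.
  At J: no right child.
  Visit J.
At L: go right to E.
  At E: go left to W.
    At W: go left to C.
      C is a leaf — visit C.
    At W: no right child.
    Visit W.
  At E: no right child.
  Visit E.
Visit L.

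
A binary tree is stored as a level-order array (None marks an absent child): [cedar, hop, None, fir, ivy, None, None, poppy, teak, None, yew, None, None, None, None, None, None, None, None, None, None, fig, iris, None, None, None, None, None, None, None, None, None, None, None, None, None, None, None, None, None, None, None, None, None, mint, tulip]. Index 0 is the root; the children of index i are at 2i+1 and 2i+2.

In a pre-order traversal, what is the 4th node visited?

Pre-order visits the node, then its left subtree, then its right subtree.
Visit cedar.
At cedar: go left to hop.
  Visit hop.
  At hop: go left to fir.
    Visit fir.
    At fir: go left to poppy.
      poppy is a leaf — visit poppy.
    At fir: go right to teak.
      teak is a leaf — visit teak.
  At hop: go right to ivy.
    Visit ivy.
    At ivy: no left child.
    At ivy: go right to yew.
      Visit yew.
      At yew: go left to fig.
        Visit fig.
        At fig: no left child.
        At fig: go right to mint.
          mint is a leaf — visit mint.
      At yew: go right to iris.
        Visit iris.
        At iris: go left to tulip.
          tulip is a leaf — visit tulip.
        At iris: no right child.
At cedar: no right child.
Full pre-order sequence: cedar, hop, fir, poppy, teak, ivy, yew, fig, mint, iris, tulip.

poppy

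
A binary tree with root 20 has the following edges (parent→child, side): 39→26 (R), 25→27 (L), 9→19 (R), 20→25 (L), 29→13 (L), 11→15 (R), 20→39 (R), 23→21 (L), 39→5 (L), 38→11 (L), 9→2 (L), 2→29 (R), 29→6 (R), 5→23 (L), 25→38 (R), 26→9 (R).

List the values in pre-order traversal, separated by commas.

20, 25, 27, 38, 11, 15, 39, 5, 23, 21, 26, 9, 2, 29, 13, 6, 19

Pre-order visits the node, then its left subtree, then its right subtree.
Visit 20.
At 20: go left to 25.
  Visit 25.
  At 25: go left to 27.
    27 is a leaf — visit 27.
  At 25: go right to 38.
    Visit 38.
    At 38: go left to 11.
      Visit 11.
      At 11: no left child.
      At 11: go right to 15.
        15 is a leaf — visit 15.
    At 38: no right child.
At 20: go right to 39.
  Visit 39.
  At 39: go left to 5.
    Visit 5.
    At 5: go left to 23.
      Visit 23.
      At 23: go left to 21.
        21 is a leaf — visit 21.
      At 23: no right child.
    At 5: no right child.
  At 39: go right to 26.
    Visit 26.
    At 26: no left child.
    At 26: go right to 9.
      Visit 9.
      At 9: go left to 2.
        Visit 2.
        At 2: no left child.
        At 2: go right to 29.
          Visit 29.
          At 29: go left to 13.
            13 is a leaf — visit 13.
          At 29: go right to 6.
            6 is a leaf — visit 6.
      At 9: go right to 19.
        19 is a leaf — visit 19.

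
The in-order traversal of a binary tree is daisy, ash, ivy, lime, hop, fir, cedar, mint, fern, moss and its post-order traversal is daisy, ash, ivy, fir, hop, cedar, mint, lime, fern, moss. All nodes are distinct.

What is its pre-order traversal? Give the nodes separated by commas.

moss, fern, lime, ivy, ash, daisy, mint, cedar, hop, fir

The last element of post-order is the root; it splits in-order into left and right subtrees.
Root moss: left subtree has 9 nodes {daisy, ash, ivy, lime, hop, fir, cedar, mint, fern}, right has 0 { }.
  Root fern: left subtree has 8 nodes {daisy, ash, ivy, lime, hop, fir, cedar, mint}, right has 0 { }.
    Root lime: left subtree has 3 nodes {daisy, ash, ivy}, right has 4 {hop, fir, cedar, mint}.
      Root ivy: left subtree has 2 nodes {daisy, ash}, right has 0 { }.
        Root ash: left subtree has 1 node {daisy}, right has 0 { }.
      Root mint: left subtree has 3 nodes {hop, fir, cedar}, right has 0 { }.
        Root cedar: left subtree has 2 nodes {hop, fir}, right has 0 { }.
          Root hop: left subtree has 0 nodes { }, right has 1 {fir}.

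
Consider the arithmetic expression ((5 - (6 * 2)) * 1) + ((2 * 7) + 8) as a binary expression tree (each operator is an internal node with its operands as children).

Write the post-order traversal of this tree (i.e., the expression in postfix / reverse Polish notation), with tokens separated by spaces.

5 6 2 * - 1 * 2 7 * 8 + +

Post-order on an expression tree gives postfix notation: for each operator, emit left operand, right operand, then the operator.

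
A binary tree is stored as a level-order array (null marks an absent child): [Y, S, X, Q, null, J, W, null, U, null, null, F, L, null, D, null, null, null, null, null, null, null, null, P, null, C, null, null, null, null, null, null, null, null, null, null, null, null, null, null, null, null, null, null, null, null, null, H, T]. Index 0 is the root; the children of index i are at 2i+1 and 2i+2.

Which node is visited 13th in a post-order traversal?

Post-order visits the left subtree, then the right subtree, then the node.
At Y: go left to S.
  At S: go left to Q.
    At Q: no left child.
    At Q: go right to U.
      U is a leaf — visit U.
    Visit Q.
  At S: no right child.
  Visit S.
At Y: go right to X.
  At X: go left to J.
    At J: go left to F.
      At F: go left to P.
        At P: go left to H.
          H is a leaf — visit H.
        At P: go right to T.
          T is a leaf — visit T.
        Visit P.
      At F: no right child.
      Visit F.
    At J: go right to L.
      At L: go left to C.
        C is a leaf — visit C.
      At L: no right child.
      Visit L.
    Visit J.
  At X: go right to W.
    At W: no left child.
    At W: go right to D.
      D is a leaf — visit D.
    Visit W.
  Visit X.
Visit Y.
Full post-order sequence: U, Q, S, H, T, P, F, C, L, J, D, W, X, Y.

X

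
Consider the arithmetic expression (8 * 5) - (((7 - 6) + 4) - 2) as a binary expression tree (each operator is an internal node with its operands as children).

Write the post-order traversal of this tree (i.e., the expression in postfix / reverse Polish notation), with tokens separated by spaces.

8 5 * 7 6 - 4 + 2 - -

Post-order on an expression tree gives postfix notation: for each operator, emit left operand, right operand, then the operator.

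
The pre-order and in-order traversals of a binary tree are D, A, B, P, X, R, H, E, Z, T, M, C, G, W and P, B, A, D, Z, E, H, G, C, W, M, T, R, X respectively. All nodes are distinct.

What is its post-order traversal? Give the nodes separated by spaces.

P B A Z E G W C M T H R X D

The first element of pre-order is the root; it splits in-order into left and right subtrees.
Root D: left subtree has 3 nodes {P, B, A}, right has 10 {Z, E, H, G, C, W, M, T, R, X}.
  Root A: left subtree has 2 nodes {P, B}, right has 0 { }.
    Root B: left subtree has 1 node {P}, right has 0 { }.
  Root X: left subtree has 9 nodes {Z, E, H, G, C, W, M, T, R}, right has 0 { }.
    Root R: left subtree has 8 nodes {Z, E, H, G, C, W, M, T}, right has 0 { }.
      Root H: left subtree has 2 nodes {Z, E}, right has 5 {G, C, W, M, T}.
        Root E: left subtree has 1 node {Z}, right has 0 { }.
        Root T: left subtree has 4 nodes {G, C, W, M}, right has 0 { }.
          Root M: left subtree has 3 nodes {G, C, W}, right has 0 { }.
            Root C: left subtree has 1 node {G}, right has 1 {W}.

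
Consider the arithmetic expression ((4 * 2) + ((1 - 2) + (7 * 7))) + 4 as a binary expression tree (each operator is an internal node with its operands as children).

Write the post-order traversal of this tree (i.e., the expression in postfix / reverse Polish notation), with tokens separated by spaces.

Post-order on an expression tree gives postfix notation: for each operator, emit left operand, right operand, then the operator.

4 2 * 1 2 - 7 7 * + + 4 +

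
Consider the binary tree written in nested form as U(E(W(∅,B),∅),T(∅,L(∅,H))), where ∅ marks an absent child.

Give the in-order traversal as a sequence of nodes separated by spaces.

W B E U T L H

In-order visits the left subtree, then the node, then the right subtree.
At U: go left to E.
  At E: go left to W.
    At W: no left child.
    Visit W.
    At W: go right to B.
      B is a leaf — visit B.
  Visit E.
  At E: no right child.
Visit U.
At U: go right to T.
  At T: no left child.
  Visit T.
  At T: go right to L.
    At L: no left child.
    Visit L.
    At L: go right to H.
      H is a leaf — visit H.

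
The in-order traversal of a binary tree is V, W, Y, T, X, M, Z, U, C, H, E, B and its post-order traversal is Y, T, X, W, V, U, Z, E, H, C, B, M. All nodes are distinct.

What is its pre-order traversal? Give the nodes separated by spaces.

M V W X T Y B C Z U H E

The last element of post-order is the root; it splits in-order into left and right subtrees.
Root M: left subtree has 5 nodes {V, W, Y, T, X}, right has 6 {Z, U, C, H, E, B}.
  Root V: left subtree has 0 nodes { }, right has 4 {W, Y, T, X}.
    Root W: left subtree has 0 nodes { }, right has 3 {Y, T, X}.
      Root X: left subtree has 2 nodes {Y, T}, right has 0 { }.
        Root T: left subtree has 1 node {Y}, right has 0 { }.
  Root B: left subtree has 5 nodes {Z, U, C, H, E}, right has 0 { }.
    Root C: left subtree has 2 nodes {Z, U}, right has 2 {H, E}.
      Root Z: left subtree has 0 nodes { }, right has 1 {U}.
      Root H: left subtree has 0 nodes { }, right has 1 {E}.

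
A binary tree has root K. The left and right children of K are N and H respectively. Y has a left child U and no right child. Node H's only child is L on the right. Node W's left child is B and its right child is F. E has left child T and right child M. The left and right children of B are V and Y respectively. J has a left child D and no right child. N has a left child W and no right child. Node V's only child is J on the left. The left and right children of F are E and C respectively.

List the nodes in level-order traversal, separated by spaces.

K N H W L B F V Y E C J U T M D

Level-order visits nodes level by level from the root, left to right within each level.
Level 0: K
Level 1: N, H
Level 2: W, L
Level 3: B, F
Level 4: V, Y, E, C
Level 5: J, U, T, M
Level 6: D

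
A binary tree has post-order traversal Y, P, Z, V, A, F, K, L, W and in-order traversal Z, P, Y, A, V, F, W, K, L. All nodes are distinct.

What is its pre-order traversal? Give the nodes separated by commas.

The last element of post-order is the root; it splits in-order into left and right subtrees.
Root W: left subtree has 6 nodes {Z, P, Y, A, V, F}, right has 2 {K, L}.
  Root F: left subtree has 5 nodes {Z, P, Y, A, V}, right has 0 { }.
    Root A: left subtree has 3 nodes {Z, P, Y}, right has 1 {V}.
      Root Z: left subtree has 0 nodes { }, right has 2 {P, Y}.
        Root P: left subtree has 0 nodes { }, right has 1 {Y}.
  Root L: left subtree has 1 node {K}, right has 0 { }.

W, F, A, Z, P, Y, V, L, K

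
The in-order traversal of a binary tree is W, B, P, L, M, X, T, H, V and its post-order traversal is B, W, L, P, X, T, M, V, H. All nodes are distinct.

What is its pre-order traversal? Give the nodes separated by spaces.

H M P W B L T X V

The last element of post-order is the root; it splits in-order into left and right subtrees.
Root H: left subtree has 7 nodes {W, B, P, L, M, X, T}, right has 1 {V}.
  Root M: left subtree has 4 nodes {W, B, P, L}, right has 2 {X, T}.
    Root P: left subtree has 2 nodes {W, B}, right has 1 {L}.
      Root W: left subtree has 0 nodes { }, right has 1 {B}.
    Root T: left subtree has 1 node {X}, right has 0 { }.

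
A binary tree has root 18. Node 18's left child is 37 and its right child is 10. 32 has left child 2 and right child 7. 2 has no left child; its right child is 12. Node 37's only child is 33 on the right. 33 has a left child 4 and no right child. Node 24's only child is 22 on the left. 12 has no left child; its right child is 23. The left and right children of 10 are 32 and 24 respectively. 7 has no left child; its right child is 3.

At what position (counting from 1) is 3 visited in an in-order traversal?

In-order visits the left subtree, then the node, then the right subtree.
At 18: go left to 37.
  At 37: no left child.
  Visit 37.
  At 37: go right to 33.
    At 33: go left to 4.
      4 is a leaf — visit 4.
    Visit 33.
    At 33: no right child.
Visit 18.
At 18: go right to 10.
  At 10: go left to 32.
    At 32: go left to 2.
      At 2: no left child.
      Visit 2.
      At 2: go right to 12.
        At 12: no left child.
        Visit 12.
        At 12: go right to 23.
          23 is a leaf — visit 23.
    Visit 32.
    At 32: go right to 7.
      At 7: no left child.
      Visit 7.
      At 7: go right to 3.
        3 is a leaf — visit 3.
  Visit 10.
  At 10: go right to 24.
    At 24: go left to 22.
      22 is a leaf — visit 22.
    Visit 24.
    At 24: no right child.
Full in-order sequence: 37, 4, 33, 18, 2, 12, 23, 32, 7, 3, 10, 22, 24.

10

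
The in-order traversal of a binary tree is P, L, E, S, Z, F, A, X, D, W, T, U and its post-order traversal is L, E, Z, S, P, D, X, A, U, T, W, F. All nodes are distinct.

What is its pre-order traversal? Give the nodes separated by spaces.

The last element of post-order is the root; it splits in-order into left and right subtrees.
Root F: left subtree has 5 nodes {P, L, E, S, Z}, right has 6 {A, X, D, W, T, U}.
  Root P: left subtree has 0 nodes { }, right has 4 {L, E, S, Z}.
    Root S: left subtree has 2 nodes {L, E}, right has 1 {Z}.
      Root E: left subtree has 1 node {L}, right has 0 { }.
  Root W: left subtree has 3 nodes {A, X, D}, right has 2 {T, U}.
    Root A: left subtree has 0 nodes { }, right has 2 {X, D}.
      Root X: left subtree has 0 nodes { }, right has 1 {D}.
    Root T: left subtree has 0 nodes { }, right has 1 {U}.

F P S E L Z W A X D T U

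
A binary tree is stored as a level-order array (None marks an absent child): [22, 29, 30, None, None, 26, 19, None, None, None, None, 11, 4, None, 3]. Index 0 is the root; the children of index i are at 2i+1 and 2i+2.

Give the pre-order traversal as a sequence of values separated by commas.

22, 29, 30, 26, 11, 4, 19, 3

Pre-order visits the node, then its left subtree, then its right subtree.
Visit 22.
At 22: go left to 29.
  29 is a leaf — visit 29.
At 22: go right to 30.
  Visit 30.
  At 30: go left to 26.
    Visit 26.
    At 26: go left to 11.
      11 is a leaf — visit 11.
    At 26: go right to 4.
      4 is a leaf — visit 4.
  At 30: go right to 19.
    Visit 19.
    At 19: no left child.
    At 19: go right to 3.
      3 is a leaf — visit 3.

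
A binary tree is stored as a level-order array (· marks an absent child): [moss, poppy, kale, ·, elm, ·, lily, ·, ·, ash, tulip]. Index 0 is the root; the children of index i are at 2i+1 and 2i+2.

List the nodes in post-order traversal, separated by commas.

Post-order visits the left subtree, then the right subtree, then the node.
At moss: go left to poppy.
  At poppy: no left child.
  At poppy: go right to elm.
    At elm: go left to ash.
      ash is a leaf — visit ash.
    At elm: go right to tulip.
      tulip is a leaf — visit tulip.
    Visit elm.
  Visit poppy.
At moss: go right to kale.
  At kale: no left child.
  At kale: go right to lily.
    lily is a leaf — visit lily.
  Visit kale.
Visit moss.

ash, tulip, elm, poppy, lily, kale, moss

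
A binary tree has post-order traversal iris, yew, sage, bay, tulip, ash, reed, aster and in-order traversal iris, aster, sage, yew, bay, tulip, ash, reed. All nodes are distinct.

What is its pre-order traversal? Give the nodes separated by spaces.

aster iris reed ash tulip bay sage yew

The last element of post-order is the root; it splits in-order into left and right subtrees.
Root aster: left subtree has 1 node {iris}, right has 6 {sage, yew, bay, tulip, ash, reed}.
  Root reed: left subtree has 5 nodes {sage, yew, bay, tulip, ash}, right has 0 { }.
    Root ash: left subtree has 4 nodes {sage, yew, bay, tulip}, right has 0 { }.
      Root tulip: left subtree has 3 nodes {sage, yew, bay}, right has 0 { }.
        Root bay: left subtree has 2 nodes {sage, yew}, right has 0 { }.
          Root sage: left subtree has 0 nodes { }, right has 1 {yew}.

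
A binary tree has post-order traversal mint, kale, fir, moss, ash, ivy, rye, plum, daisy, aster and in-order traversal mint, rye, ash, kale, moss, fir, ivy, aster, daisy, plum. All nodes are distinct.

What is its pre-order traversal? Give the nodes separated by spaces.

aster rye mint ivy ash moss kale fir daisy plum

The last element of post-order is the root; it splits in-order into left and right subtrees.
Root aster: left subtree has 7 nodes {mint, rye, ash, kale, moss, fir, ivy}, right has 2 {daisy, plum}.
  Root rye: left subtree has 1 node {mint}, right has 5 {ash, kale, moss, fir, ivy}.
    Root ivy: left subtree has 4 nodes {ash, kale, moss, fir}, right has 0 { }.
      Root ash: left subtree has 0 nodes { }, right has 3 {kale, moss, fir}.
        Root moss: left subtree has 1 node {kale}, right has 1 {fir}.
  Root daisy: left subtree has 0 nodes { }, right has 1 {plum}.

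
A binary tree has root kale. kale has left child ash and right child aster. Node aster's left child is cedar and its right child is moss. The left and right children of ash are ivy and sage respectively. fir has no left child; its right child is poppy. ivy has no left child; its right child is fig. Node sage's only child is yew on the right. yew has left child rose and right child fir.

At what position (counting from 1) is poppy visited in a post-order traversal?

Post-order visits the left subtree, then the right subtree, then the node.
At kale: go left to ash.
  At ash: go left to ivy.
    At ivy: no left child.
    At ivy: go right to fig.
      fig is a leaf — visit fig.
    Visit ivy.
  At ash: go right to sage.
    At sage: no left child.
    At sage: go right to yew.
      At yew: go left to rose.
        rose is a leaf — visit rose.
      At yew: go right to fir.
        At fir: no left child.
        At fir: go right to poppy.
          poppy is a leaf — visit poppy.
        Visit fir.
      Visit yew.
    Visit sage.
  Visit ash.
At kale: go right to aster.
  At aster: go left to cedar.
    cedar is a leaf — visit cedar.
  At aster: go right to moss.
    moss is a leaf — visit moss.
  Visit aster.
Visit kale.
Full post-order sequence: fig, ivy, rose, poppy, fir, yew, sage, ash, cedar, moss, aster, kale.

4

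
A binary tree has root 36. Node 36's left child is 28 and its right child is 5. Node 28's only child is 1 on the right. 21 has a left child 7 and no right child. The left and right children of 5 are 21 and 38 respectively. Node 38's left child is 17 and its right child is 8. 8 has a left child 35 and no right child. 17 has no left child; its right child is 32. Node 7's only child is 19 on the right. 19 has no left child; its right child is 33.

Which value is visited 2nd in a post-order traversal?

28

Post-order visits the left subtree, then the right subtree, then the node.
At 36: go left to 28.
  At 28: no left child.
  At 28: go right to 1.
    1 is a leaf — visit 1.
  Visit 28.
At 36: go right to 5.
  At 5: go left to 21.
    At 21: go left to 7.
      At 7: no left child.
      At 7: go right to 19.
        At 19: no left child.
        At 19: go right to 33.
          33 is a leaf — visit 33.
        Visit 19.
      Visit 7.
    At 21: no right child.
    Visit 21.
  At 5: go right to 38.
    At 38: go left to 17.
      At 17: no left child.
      At 17: go right to 32.
        32 is a leaf — visit 32.
      Visit 17.
    At 38: go right to 8.
      At 8: go left to 35.
        35 is a leaf — visit 35.
      At 8: no right child.
      Visit 8.
    Visit 38.
  Visit 5.
Visit 36.
Full post-order sequence: 1, 28, 33, 19, 7, 21, 32, 17, 35, 8, 38, 5, 36.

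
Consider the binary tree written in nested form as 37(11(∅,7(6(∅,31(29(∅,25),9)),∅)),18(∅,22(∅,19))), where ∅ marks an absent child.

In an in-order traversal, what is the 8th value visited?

In-order visits the left subtree, then the node, then the right subtree.
At 37: go left to 11.
  At 11: no left child.
  Visit 11.
  At 11: go right to 7.
    At 7: go left to 6.
      At 6: no left child.
      Visit 6.
      At 6: go right to 31.
        At 31: go left to 29.
          At 29: no left child.
          Visit 29.
          At 29: go right to 25.
            25 is a leaf — visit 25.
        Visit 31.
        At 31: go right to 9.
          9 is a leaf — visit 9.
    Visit 7.
    At 7: no right child.
Visit 37.
At 37: go right to 18.
  At 18: no left child.
  Visit 18.
  At 18: go right to 22.
    At 22: no left child.
    Visit 22.
    At 22: go right to 19.
      19 is a leaf — visit 19.
Full in-order sequence: 11, 6, 29, 25, 31, 9, 7, 37, 18, 22, 19.

37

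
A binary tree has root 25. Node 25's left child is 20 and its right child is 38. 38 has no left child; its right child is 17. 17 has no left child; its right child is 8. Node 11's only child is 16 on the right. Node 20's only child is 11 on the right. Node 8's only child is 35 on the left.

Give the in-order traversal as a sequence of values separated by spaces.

In-order visits the left subtree, then the node, then the right subtree.
At 25: go left to 20.
  At 20: no left child.
  Visit 20.
  At 20: go right to 11.
    At 11: no left child.
    Visit 11.
    At 11: go right to 16.
      16 is a leaf — visit 16.
Visit 25.
At 25: go right to 38.
  At 38: no left child.
  Visit 38.
  At 38: go right to 17.
    At 17: no left child.
    Visit 17.
    At 17: go right to 8.
      At 8: go left to 35.
        35 is a leaf — visit 35.
      Visit 8.
      At 8: no right child.

20 11 16 25 38 17 35 8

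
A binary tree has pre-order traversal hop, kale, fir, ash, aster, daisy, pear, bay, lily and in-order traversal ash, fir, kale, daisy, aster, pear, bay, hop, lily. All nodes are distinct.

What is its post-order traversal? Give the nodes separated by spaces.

The first element of pre-order is the root; it splits in-order into left and right subtrees.
Root hop: left subtree has 7 nodes {ash, fir, kale, daisy, aster, pear, bay}, right has 1 {lily}.
  Root kale: left subtree has 2 nodes {ash, fir}, right has 4 {daisy, aster, pear, bay}.
    Root fir: left subtree has 1 node {ash}, right has 0 { }.
    Root aster: left subtree has 1 node {daisy}, right has 2 {pear, bay}.
      Root pear: left subtree has 0 nodes { }, right has 1 {bay}.

ash fir daisy bay pear aster kale lily hop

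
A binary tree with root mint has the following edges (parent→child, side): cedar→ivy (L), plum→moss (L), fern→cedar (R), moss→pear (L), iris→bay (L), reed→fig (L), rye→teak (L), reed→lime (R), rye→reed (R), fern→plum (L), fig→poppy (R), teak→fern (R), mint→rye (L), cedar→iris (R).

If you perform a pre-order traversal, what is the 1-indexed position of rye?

Pre-order visits the node, then its left subtree, then its right subtree.
Visit mint.
At mint: go left to rye.
  Visit rye.
  At rye: go left to teak.
    Visit teak.
    At teak: no left child.
    At teak: go right to fern.
      Visit fern.
      At fern: go left to plum.
        Visit plum.
        At plum: go left to moss.
          Visit moss.
          At moss: go left to pear.
            pear is a leaf — visit pear.
          At moss: no right child.
        At plum: no right child.
      At fern: go right to cedar.
        Visit cedar.
        At cedar: go left to ivy.
          ivy is a leaf — visit ivy.
        At cedar: go right to iris.
          Visit iris.
          At iris: go left to bay.
            bay is a leaf — visit bay.
          At iris: no right child.
  At rye: go right to reed.
    Visit reed.
    At reed: go left to fig.
      Visit fig.
      At fig: no left child.
      At fig: go right to poppy.
        poppy is a leaf — visit poppy.
    At reed: go right to lime.
      lime is a leaf — visit lime.
At mint: no right child.
Full pre-order sequence: mint, rye, teak, fern, plum, moss, pear, cedar, ivy, iris, bay, reed, fig, poppy, lime.

2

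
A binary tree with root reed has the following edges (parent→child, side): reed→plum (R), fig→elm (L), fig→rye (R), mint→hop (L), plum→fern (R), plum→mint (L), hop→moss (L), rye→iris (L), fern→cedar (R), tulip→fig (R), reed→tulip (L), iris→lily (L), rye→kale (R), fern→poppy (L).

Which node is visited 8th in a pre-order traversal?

kale

Pre-order visits the node, then its left subtree, then its right subtree.
Visit reed.
At reed: go left to tulip.
  Visit tulip.
  At tulip: no left child.
  At tulip: go right to fig.
    Visit fig.
    At fig: go left to elm.
      elm is a leaf — visit elm.
    At fig: go right to rye.
      Visit rye.
      At rye: go left to iris.
        Visit iris.
        At iris: go left to lily.
          lily is a leaf — visit lily.
        At iris: no right child.
      At rye: go right to kale.
        kale is a leaf — visit kale.
At reed: go right to plum.
  Visit plum.
  At plum: go left to mint.
    Visit mint.
    At mint: go left to hop.
      Visit hop.
      At hop: go left to moss.
        moss is a leaf — visit moss.
      At hop: no right child.
    At mint: no right child.
  At plum: go right to fern.
    Visit fern.
    At fern: go left to poppy.
      poppy is a leaf — visit poppy.
    At fern: go right to cedar.
      cedar is a leaf — visit cedar.
Full pre-order sequence: reed, tulip, fig, elm, rye, iris, lily, kale, plum, mint, hop, moss, fern, poppy, cedar.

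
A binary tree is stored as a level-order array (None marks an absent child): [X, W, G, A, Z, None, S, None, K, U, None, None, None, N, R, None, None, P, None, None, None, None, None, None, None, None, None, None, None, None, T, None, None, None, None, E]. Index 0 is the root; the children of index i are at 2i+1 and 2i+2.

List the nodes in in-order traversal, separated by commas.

In-order visits the left subtree, then the node, then the right subtree.
At X: go left to W.
  At W: go left to A.
    At A: no left child.
    Visit A.
    At A: go right to K.
      At K: go left to P.
        At P: go left to E.
          E is a leaf — visit E.
        Visit P.
        At P: no right child.
      Visit K.
      At K: no right child.
  Visit W.
  At W: go right to Z.
    At Z: go left to U.
      U is a leaf — visit U.
    Visit Z.
    At Z: no right child.
Visit X.
At X: go right to G.
  At G: no left child.
  Visit G.
  At G: go right to S.
    At S: go left to N.
      N is a leaf — visit N.
    Visit S.
    At S: go right to R.
      At R: no left child.
      Visit R.
      At R: go right to T.
        T is a leaf — visit T.

A, E, P, K, W, U, Z, X, G, N, S, R, T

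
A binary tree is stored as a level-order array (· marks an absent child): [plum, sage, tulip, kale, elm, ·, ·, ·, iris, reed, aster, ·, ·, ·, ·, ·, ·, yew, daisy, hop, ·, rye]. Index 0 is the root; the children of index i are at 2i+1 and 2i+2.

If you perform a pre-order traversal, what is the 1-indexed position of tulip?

12

Pre-order visits the node, then its left subtree, then its right subtree.
Visit plum.
At plum: go left to sage.
  Visit sage.
  At sage: go left to kale.
    Visit kale.
    At kale: no left child.
    At kale: go right to iris.
      Visit iris.
      At iris: go left to yew.
        yew is a leaf — visit yew.
      At iris: go right to daisy.
        daisy is a leaf — visit daisy.
  At sage: go right to elm.
    Visit elm.
    At elm: go left to reed.
      Visit reed.
      At reed: go left to hop.
        hop is a leaf — visit hop.
      At reed: no right child.
    At elm: go right to aster.
      Visit aster.
      At aster: go left to rye.
        rye is a leaf — visit rye.
      At aster: no right child.
At plum: go right to tulip.
  tulip is a leaf — visit tulip.
Full pre-order sequence: plum, sage, kale, iris, yew, daisy, elm, reed, hop, aster, rye, tulip.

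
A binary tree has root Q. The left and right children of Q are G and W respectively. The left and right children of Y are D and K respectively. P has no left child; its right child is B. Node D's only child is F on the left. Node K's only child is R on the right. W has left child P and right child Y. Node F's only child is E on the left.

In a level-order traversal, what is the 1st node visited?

Q

Level-order visits nodes level by level from the root, left to right within each level.
Level 0: Q
Level 1: G, W
Level 2: P, Y
Level 3: B, D, K
Level 4: F, R
Level 5: E
Full level-order sequence: Q, G, W, P, Y, B, D, K, F, R, E.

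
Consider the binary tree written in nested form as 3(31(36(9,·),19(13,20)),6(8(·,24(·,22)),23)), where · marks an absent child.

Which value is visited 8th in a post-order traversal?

Post-order visits the left subtree, then the right subtree, then the node.
At 3: go left to 31.
  At 31: go left to 36.
    At 36: go left to 9.
      9 is a leaf — visit 9.
    At 36: no right child.
    Visit 36.
  At 31: go right to 19.
    At 19: go left to 13.
      13 is a leaf — visit 13.
    At 19: go right to 20.
      20 is a leaf — visit 20.
    Visit 19.
  Visit 31.
At 3: go right to 6.
  At 6: go left to 8.
    At 8: no left child.
    At 8: go right to 24.
      At 24: no left child.
      At 24: go right to 22.
        22 is a leaf — visit 22.
      Visit 24.
    Visit 8.
  At 6: go right to 23.
    23 is a leaf — visit 23.
  Visit 6.
Visit 3.
Full post-order sequence: 9, 36, 13, 20, 19, 31, 22, 24, 8, 23, 6, 3.

24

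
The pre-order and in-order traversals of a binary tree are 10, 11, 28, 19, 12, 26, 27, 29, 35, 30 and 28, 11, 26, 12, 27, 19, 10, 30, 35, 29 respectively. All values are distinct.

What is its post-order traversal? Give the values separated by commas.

The first element of pre-order is the root; it splits in-order into left and right subtrees.
Root 10: left subtree has 6 nodes {28, 11, 26, 12, 27, 19}, right has 3 {30, 35, 29}.
  Root 11: left subtree has 1 node {28}, right has 4 {26, 12, 27, 19}.
    Root 19: left subtree has 3 nodes {26, 12, 27}, right has 0 { }.
      Root 12: left subtree has 1 node {26}, right has 1 {27}.
  Root 29: left subtree has 2 nodes {30, 35}, right has 0 { }.
    Root 35: left subtree has 1 node {30}, right has 0 { }.

28, 26, 27, 12, 19, 11, 30, 35, 29, 10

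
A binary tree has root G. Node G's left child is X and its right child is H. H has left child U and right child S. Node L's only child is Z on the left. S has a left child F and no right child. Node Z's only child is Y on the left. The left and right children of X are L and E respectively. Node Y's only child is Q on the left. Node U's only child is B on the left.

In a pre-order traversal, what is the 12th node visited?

F

Pre-order visits the node, then its left subtree, then its right subtree.
Visit G.
At G: go left to X.
  Visit X.
  At X: go left to L.
    Visit L.
    At L: go left to Z.
      Visit Z.
      At Z: go left to Y.
        Visit Y.
        At Y: go left to Q.
          Q is a leaf — visit Q.
        At Y: no right child.
      At Z: no right child.
    At L: no right child.
  At X: go right to E.
    E is a leaf — visit E.
At G: go right to H.
  Visit H.
  At H: go left to U.
    Visit U.
    At U: go left to B.
      B is a leaf — visit B.
    At U: no right child.
  At H: go right to S.
    Visit S.
    At S: go left to F.
      F is a leaf — visit F.
    At S: no right child.
Full pre-order sequence: G, X, L, Z, Y, Q, E, H, U, B, S, F.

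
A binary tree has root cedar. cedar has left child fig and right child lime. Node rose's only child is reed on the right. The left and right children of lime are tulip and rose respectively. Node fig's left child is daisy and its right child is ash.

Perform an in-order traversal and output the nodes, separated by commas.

In-order visits the left subtree, then the node, then the right subtree.
At cedar: go left to fig.
  At fig: go left to daisy.
    daisy is a leaf — visit daisy.
  Visit fig.
  At fig: go right to ash.
    ash is a leaf — visit ash.
Visit cedar.
At cedar: go right to lime.
  At lime: go left to tulip.
    tulip is a leaf — visit tulip.
  Visit lime.
  At lime: go right to rose.
    At rose: no left child.
    Visit rose.
    At rose: go right to reed.
      reed is a leaf — visit reed.

daisy, fig, ash, cedar, tulip, lime, rose, reed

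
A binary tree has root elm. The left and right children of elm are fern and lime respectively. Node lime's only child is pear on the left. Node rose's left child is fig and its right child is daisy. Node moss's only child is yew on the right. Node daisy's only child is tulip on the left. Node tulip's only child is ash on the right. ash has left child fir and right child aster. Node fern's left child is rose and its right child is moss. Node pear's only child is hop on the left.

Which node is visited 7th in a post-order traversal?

Post-order visits the left subtree, then the right subtree, then the node.
At elm: go left to fern.
  At fern: go left to rose.
    At rose: go left to fig.
      fig is a leaf — visit fig.
    At rose: go right to daisy.
      At daisy: go left to tulip.
        At tulip: no left child.
        At tulip: go right to ash.
          At ash: go left to fir.
            fir is a leaf — visit fir.
          At ash: go right to aster.
            aster is a leaf — visit aster.
          Visit ash.
        Visit tulip.
      At daisy: no right child.
      Visit daisy.
    Visit rose.
  At fern: go right to moss.
    At moss: no left child.
    At moss: go right to yew.
      yew is a leaf — visit yew.
    Visit moss.
  Visit fern.
At elm: go right to lime.
  At lime: go left to pear.
    At pear: go left to hop.
      hop is a leaf — visit hop.
    At pear: no right child.
    Visit pear.
  At lime: no right child.
  Visit lime.
Visit elm.
Full post-order sequence: fig, fir, aster, ash, tulip, daisy, rose, yew, moss, fern, hop, pear, lime, elm.

rose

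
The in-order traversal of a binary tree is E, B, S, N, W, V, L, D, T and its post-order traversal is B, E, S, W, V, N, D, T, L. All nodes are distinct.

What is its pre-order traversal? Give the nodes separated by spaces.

The last element of post-order is the root; it splits in-order into left and right subtrees.
Root L: left subtree has 6 nodes {E, B, S, N, W, V}, right has 2 {D, T}.
  Root N: left subtree has 3 nodes {E, B, S}, right has 2 {W, V}.
    Root S: left subtree has 2 nodes {E, B}, right has 0 { }.
      Root E: left subtree has 0 nodes { }, right has 1 {B}.
    Root V: left subtree has 1 node {W}, right has 0 { }.
  Root T: left subtree has 1 node {D}, right has 0 { }.

L N S E B V W T D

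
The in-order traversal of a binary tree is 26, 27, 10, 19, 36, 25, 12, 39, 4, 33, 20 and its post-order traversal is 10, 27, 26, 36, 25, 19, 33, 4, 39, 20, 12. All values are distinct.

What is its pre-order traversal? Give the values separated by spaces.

The last element of post-order is the root; it splits in-order into left and right subtrees.
Root 12: left subtree has 6 nodes {26, 27, 10, 19, 36, 25}, right has 4 {39, 4, 33, 20}.
  Root 19: left subtree has 3 nodes {26, 27, 10}, right has 2 {36, 25}.
    Root 26: left subtree has 0 nodes { }, right has 2 {27, 10}.
      Root 27: left subtree has 0 nodes { }, right has 1 {10}.
    Root 25: left subtree has 1 node {36}, right has 0 { }.
  Root 20: left subtree has 3 nodes {39, 4, 33}, right has 0 { }.
    Root 39: left subtree has 0 nodes { }, right has 2 {4, 33}.
      Root 4: left subtree has 0 nodes { }, right has 1 {33}.

12 19 26 27 10 25 36 20 39 4 33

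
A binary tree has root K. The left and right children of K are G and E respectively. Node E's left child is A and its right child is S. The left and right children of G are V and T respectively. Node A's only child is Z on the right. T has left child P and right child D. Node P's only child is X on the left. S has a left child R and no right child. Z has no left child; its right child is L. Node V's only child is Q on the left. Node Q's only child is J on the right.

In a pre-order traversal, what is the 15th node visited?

Pre-order visits the node, then its left subtree, then its right subtree.
Visit K.
At K: go left to G.
  Visit G.
  At G: go left to V.
    Visit V.
    At V: go left to Q.
      Visit Q.
      At Q: no left child.
      At Q: go right to J.
        J is a leaf — visit J.
    At V: no right child.
  At G: go right to T.
    Visit T.
    At T: go left to P.
      Visit P.
      At P: go left to X.
        X is a leaf — visit X.
      At P: no right child.
    At T: go right to D.
      D is a leaf — visit D.
At K: go right to E.
  Visit E.
  At E: go left to A.
    Visit A.
    At A: no left child.
    At A: go right to Z.
      Visit Z.
      At Z: no left child.
      At Z: go right to L.
        L is a leaf — visit L.
  At E: go right to S.
    Visit S.
    At S: go left to R.
      R is a leaf — visit R.
    At S: no right child.
Full pre-order sequence: K, G, V, Q, J, T, P, X, D, E, A, Z, L, S, R.

R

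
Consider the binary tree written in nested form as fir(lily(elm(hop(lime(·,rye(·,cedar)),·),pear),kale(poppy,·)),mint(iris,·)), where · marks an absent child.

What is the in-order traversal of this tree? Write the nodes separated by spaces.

lime rye cedar hop elm pear lily poppy kale fir iris mint

In-order visits the left subtree, then the node, then the right subtree.
At fir: go left to lily.
  At lily: go left to elm.
    At elm: go left to hop.
      At hop: go left to lime.
        At lime: no left child.
        Visit lime.
        At lime: go right to rye.
          At rye: no left child.
          Visit rye.
          At rye: go right to cedar.
            cedar is a leaf — visit cedar.
      Visit hop.
      At hop: no right child.
    Visit elm.
    At elm: go right to pear.
      pear is a leaf — visit pear.
  Visit lily.
  At lily: go right to kale.
    At kale: go left to poppy.
      poppy is a leaf — visit poppy.
    Visit kale.
    At kale: no right child.
Visit fir.
At fir: go right to mint.
  At mint: go left to iris.
    iris is a leaf — visit iris.
  Visit mint.
  At mint: no right child.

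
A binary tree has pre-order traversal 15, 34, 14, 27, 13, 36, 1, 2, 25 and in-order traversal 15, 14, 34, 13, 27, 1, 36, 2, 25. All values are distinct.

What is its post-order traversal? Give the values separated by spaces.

14 13 1 25 2 36 27 34 15

The first element of pre-order is the root; it splits in-order into left and right subtrees.
Root 15: left subtree has 0 nodes { }, right has 8 {14, 34, 13, 27, 1, 36, 2, 25}.
  Root 34: left subtree has 1 node {14}, right has 6 {13, 27, 1, 36, 2, 25}.
    Root 27: left subtree has 1 node {13}, right has 4 {1, 36, 2, 25}.
      Root 36: left subtree has 1 node {1}, right has 2 {2, 25}.
        Root 2: left subtree has 0 nodes { }, right has 1 {25}.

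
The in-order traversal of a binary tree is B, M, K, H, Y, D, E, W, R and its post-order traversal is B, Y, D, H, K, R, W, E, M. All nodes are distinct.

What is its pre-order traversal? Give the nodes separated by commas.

M, B, E, K, H, D, Y, W, R

The last element of post-order is the root; it splits in-order into left and right subtrees.
Root M: left subtree has 1 node {B}, right has 7 {K, H, Y, D, E, W, R}.
  Root E: left subtree has 4 nodes {K, H, Y, D}, right has 2 {W, R}.
    Root K: left subtree has 0 nodes { }, right has 3 {H, Y, D}.
      Root H: left subtree has 0 nodes { }, right has 2 {Y, D}.
        Root D: left subtree has 1 node {Y}, right has 0 { }.
    Root W: left subtree has 0 nodes { }, right has 1 {R}.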